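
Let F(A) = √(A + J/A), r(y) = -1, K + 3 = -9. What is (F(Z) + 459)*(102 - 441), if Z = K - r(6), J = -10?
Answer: -155601 - 339*I*√1221/11 ≈ -1.556e+5 - 1076.9*I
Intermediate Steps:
K = -12 (K = -3 - 9 = -12)
Z = -11 (Z = -12 - 1*(-1) = -12 + 1 = -11)
F(A) = √(A - 10/A)
(F(Z) + 459)*(102 - 441) = (√(-11 - 10/(-11)) + 459)*(102 - 441) = (√(-11 - 10*(-1/11)) + 459)*(-339) = (√(-11 + 10/11) + 459)*(-339) = (√(-111/11) + 459)*(-339) = (I*√1221/11 + 459)*(-339) = (459 + I*√1221/11)*(-339) = -155601 - 339*I*√1221/11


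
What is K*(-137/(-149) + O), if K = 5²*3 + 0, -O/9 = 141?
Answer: -14170800/149 ≈ -95106.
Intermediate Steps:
O = -1269 (O = -9*141 = -1269)
K = 75 (K = 25*3 + 0 = 75 + 0 = 75)
K*(-137/(-149) + O) = 75*(-137/(-149) - 1269) = 75*(-137*(-1/149) - 1269) = 75*(137/149 - 1269) = 75*(-188944/149) = -14170800/149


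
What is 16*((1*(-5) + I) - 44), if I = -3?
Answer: -832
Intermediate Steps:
16*((1*(-5) + I) - 44) = 16*((1*(-5) - 3) - 44) = 16*((-5 - 3) - 44) = 16*(-8 - 44) = 16*(-52) = -832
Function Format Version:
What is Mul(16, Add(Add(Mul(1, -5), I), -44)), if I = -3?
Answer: -832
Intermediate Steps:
Mul(16, Add(Add(Mul(1, -5), I), -44)) = Mul(16, Add(Add(Mul(1, -5), -3), -44)) = Mul(16, Add(Add(-5, -3), -44)) = Mul(16, Add(-8, -44)) = Mul(16, -52) = -832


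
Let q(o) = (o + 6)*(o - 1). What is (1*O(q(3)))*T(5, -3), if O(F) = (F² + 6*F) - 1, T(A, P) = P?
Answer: -1293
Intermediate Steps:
q(o) = (-1 + o)*(6 + o) (q(o) = (6 + o)*(-1 + o) = (-1 + o)*(6 + o))
O(F) = -1 + F² + 6*F
(1*O(q(3)))*T(5, -3) = (1*(-1 + (-6 + 3² + 5*3)² + 6*(-6 + 3² + 5*3)))*(-3) = (1*(-1 + (-6 + 9 + 15)² + 6*(-6 + 9 + 15)))*(-3) = (1*(-1 + 18² + 6*18))*(-3) = (1*(-1 + 324 + 108))*(-3) = (1*431)*(-3) = 431*(-3) = -1293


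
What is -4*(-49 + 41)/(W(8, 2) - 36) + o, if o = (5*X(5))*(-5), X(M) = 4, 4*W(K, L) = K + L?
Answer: -6764/67 ≈ -100.96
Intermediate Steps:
W(K, L) = K/4 + L/4 (W(K, L) = (K + L)/4 = K/4 + L/4)
o = -100 (o = (5*4)*(-5) = 20*(-5) = -100)
-4*(-49 + 41)/(W(8, 2) - 36) + o = -4*(-49 + 41)/(((1/4)*8 + (1/4)*2) - 36) - 100 = -(-32)/((2 + 1/2) - 36) - 100 = -(-32)/(5/2 - 36) - 100 = -(-32)/(-67/2) - 100 = -(-32)*(-2)/67 - 100 = -4*16/67 - 100 = -64/67 - 100 = -6764/67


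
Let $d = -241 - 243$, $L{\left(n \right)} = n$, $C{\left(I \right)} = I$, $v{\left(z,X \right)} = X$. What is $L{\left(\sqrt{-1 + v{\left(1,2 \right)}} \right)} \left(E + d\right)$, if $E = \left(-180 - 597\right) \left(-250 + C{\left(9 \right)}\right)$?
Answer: $186773$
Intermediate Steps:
$d = -484$ ($d = -241 - 243 = -484$)
$E = 187257$ ($E = \left(-180 - 597\right) \left(-250 + 9\right) = \left(-777\right) \left(-241\right) = 187257$)
$L{\left(\sqrt{-1 + v{\left(1,2 \right)}} \right)} \left(E + d\right) = \sqrt{-1 + 2} \left(187257 - 484\right) = \sqrt{1} \cdot 186773 = 1 \cdot 186773 = 186773$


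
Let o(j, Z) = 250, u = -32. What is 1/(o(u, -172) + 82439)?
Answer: 1/82689 ≈ 1.2094e-5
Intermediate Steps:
1/(o(u, -172) + 82439) = 1/(250 + 82439) = 1/82689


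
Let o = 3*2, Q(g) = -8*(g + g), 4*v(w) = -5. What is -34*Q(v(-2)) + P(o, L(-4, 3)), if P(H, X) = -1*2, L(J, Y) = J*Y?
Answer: -682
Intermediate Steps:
v(w) = -5/4 (v(w) = (1/4)*(-5) = -5/4)
Q(g) = -16*g
o = 6
P(H, X) = -2
-34*Q(v(-2)) + P(o, L(-4, 3)) = -(-544)*(-5)/4 - 2 = -34*20 - 2 = -680 - 2 = -682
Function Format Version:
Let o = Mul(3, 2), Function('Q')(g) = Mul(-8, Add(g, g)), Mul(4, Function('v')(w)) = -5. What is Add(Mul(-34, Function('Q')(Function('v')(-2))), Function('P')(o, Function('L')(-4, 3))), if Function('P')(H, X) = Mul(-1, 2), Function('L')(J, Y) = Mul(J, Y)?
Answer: -682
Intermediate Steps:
Function('v')(w) = Rational(-5, 4) (Function('v')(w) = Mul(Rational(1, 4), -5) = Rational(-5, 4))
Function('Q')(g) = Mul(-16, g) (Function('Q')(g) = Mul(-8, Mul(2, g)) = Mul(-16, g))
o = 6
Function('P')(H, X) = -2
Add(Mul(-34, Function('Q')(Function('v')(-2))), Function('P')(o, Function('L')(-4, 3))) = Add(Mul(-34, Mul(-16, Rational(-5, 4))), -2) = Add(Mul(-34, 20), -2) = Add(-680, -2) = -682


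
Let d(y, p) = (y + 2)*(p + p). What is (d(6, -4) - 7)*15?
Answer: -1065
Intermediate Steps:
d(y, p) = 2*p*(2 + y) (d(y, p) = (2 + y)*(2*p) = 2*p*(2 + y))
(d(6, -4) - 7)*15 = (2*(-4)*(2 + 6) - 7)*15 = (2*(-4)*8 - 7)*15 = (-64 - 7)*15 = -71*15 = -1065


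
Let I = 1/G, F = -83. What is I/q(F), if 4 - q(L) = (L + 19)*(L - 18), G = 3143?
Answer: -1/20303780 ≈ -4.9252e-8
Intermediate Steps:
I = 1/3143 ≈ 0.00031817
q(L) = 4 - (-18 + L)*(19 + L) (q(L) = 4 - (L + 19)*(L - 18) = 4 - (19 + L)*(-18 + L) = 4 - (-18 + L)*(19 + L))
I/q(F) = 1/(3143*(346 - 1*(-83) - 1*(-83)²)) = 1/(3143*(346 + 83 - 1*6889)) = 1/(3143*(346 + 83 - 6889)) = (1/3143)/(-6460) = (1/3143)*(-1/6460) = -1/20303780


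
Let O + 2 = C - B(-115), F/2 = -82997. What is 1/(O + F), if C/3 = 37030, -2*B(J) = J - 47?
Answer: -1/54987 ≈ -1.8186e-5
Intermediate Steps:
F = -165994 (F = 2*(-82997) = -165994)
B(J) = 47/2 - J/2 (B(J) = -(J - 47)/2 = -(-47 + J)/2 = 47/2 - J/2)
C = 111090 (C = 3*37030 = 111090)
O = 111007 (O = -2 + (111090 - (47/2 - ½*(-115))) = -2 + (111090 - (47/2 + 115/2)) = -2 + (111090 - 1*81) = -2 + (111090 - 81) = -2 + 111009 = 111007)
1/(O + F) = 1/(111007 - 165994) = 1/(-54987) = -1/54987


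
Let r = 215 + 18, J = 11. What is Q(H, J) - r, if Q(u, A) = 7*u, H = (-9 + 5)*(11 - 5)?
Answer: -401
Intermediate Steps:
H = -24 (H = -4*6 = -24)
r = 233
Q(H, J) - r = 7*(-24) - 1*233 = -168 - 233 = -401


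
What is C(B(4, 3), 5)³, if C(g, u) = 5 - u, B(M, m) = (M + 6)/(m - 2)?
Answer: 0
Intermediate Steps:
B(M, m) = (6 + M)/(-2 + m)
C(B(4, 3), 5)³ = (5 - 1*5)³ = (5 - 5)³ = 0³ = 0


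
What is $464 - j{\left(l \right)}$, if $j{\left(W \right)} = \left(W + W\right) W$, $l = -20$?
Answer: $-336$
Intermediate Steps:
$j{\left(W \right)} = 2 W^{2}$ ($j{\left(W \right)} = 2 W W = 2 W^{2}$)
$464 - j{\left(l \right)} = 464 - 2 \left(-20\right)^{2} = 464 - 2 \cdot 400 = 464 - 800 = -336$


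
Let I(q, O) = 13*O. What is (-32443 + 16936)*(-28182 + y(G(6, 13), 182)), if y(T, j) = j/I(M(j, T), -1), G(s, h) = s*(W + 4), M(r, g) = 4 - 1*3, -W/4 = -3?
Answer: 437235372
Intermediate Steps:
W = 12 (W = -4*(-3) = 12)
M(r, g) = 1 (M(r, g) = 4 - 3 = 1)
G(s, h) = 16*s (G(s, h) = s*(12 + 4) = s*16 = 16*s)
y(T, j) = -j/13 (y(T, j) = j/((13*(-1))) = j/(-13) = j*(-1/13) = -j/13)
(-32443 + 16936)*(-28182 + y(G(6, 13), 182)) = (-32443 + 16936)*(-28182 - 1/13*182) = -15507*(-28182 - 14) = -15507*(-28196) = 437235372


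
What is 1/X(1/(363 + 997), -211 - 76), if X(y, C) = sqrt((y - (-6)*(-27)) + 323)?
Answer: 4*sqrt(2067965)/72987 ≈ 0.078811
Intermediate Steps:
X(y, C) = sqrt(161 + y) (X(y, C) = sqrt((y - 1*162) + 323) = sqrt((y - 162) + 323) = sqrt((-162 + y) + 323) = sqrt(161 + y))
1/X(1/(363 + 997), -211 - 76) = 1/(sqrt(161 + 1/(363 + 997))) = 1/(sqrt(161 + 1/1360)) = 1/(sqrt(218961/1360)) = 1/(3*sqrt(2067965)/340) = 4*sqrt(2067965)/72987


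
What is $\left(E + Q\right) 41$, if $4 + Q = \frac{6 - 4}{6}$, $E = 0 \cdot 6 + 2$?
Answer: $- \frac{205}{3} \approx -68.333$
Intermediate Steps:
$E = 2$ ($E = 0 + 2 = 2$)
$Q = - \frac{11}{3}$ ($Q = -4 + \frac{6 - 4}{6} = -4 + \frac{1}{6} \cdot 2 = -4 + \frac{1}{3} = - \frac{11}{3} \approx -3.6667$)
$\left(E + Q\right) 41 = \left(2 - \frac{11}{3}\right) 41 = \left(- \frac{5}{3}\right) 41 = - \frac{205}{3}$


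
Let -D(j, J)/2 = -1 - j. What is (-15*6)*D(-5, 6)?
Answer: 720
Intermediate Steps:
D(j, J) = 2 + 2*j (D(j, J) = -2*(-1 - j) = 2 + 2*j)
(-15*6)*D(-5, 6) = (-15*6)*(2 + 2*(-5)) = -90*(2 - 10) = -90*(-8) = 720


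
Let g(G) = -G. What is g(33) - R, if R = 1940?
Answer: -1973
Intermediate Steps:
g(33) - R = -1*33 - 1*1940 = -33 - 1940 = -1973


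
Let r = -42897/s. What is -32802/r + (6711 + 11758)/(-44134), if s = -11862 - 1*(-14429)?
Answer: 1238470399221/631072066 ≈ 1962.5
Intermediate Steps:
s = 2567 (s = -11862 + 14429 = 2567)
r = -42897/2567 ≈ -16.711
-32802/r + (6711 + 11758)/(-44134) = -32802/(-42897/2567) + (6711 + 11758)/(-44134) = -32802*(-2567/42897) + 18469*(-1/44134) = 28067578/14299 - 18469/44134 = 1238470399221/631072066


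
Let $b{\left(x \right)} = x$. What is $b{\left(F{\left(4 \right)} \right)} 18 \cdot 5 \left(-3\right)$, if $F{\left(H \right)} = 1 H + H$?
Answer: $-2160$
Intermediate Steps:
$F{\left(H \right)} = 2 H$ ($F{\left(H \right)} = H + H = 2 H$)
$b{\left(F{\left(4 \right)} \right)} 18 \cdot 5 \left(-3\right) = 2 \cdot 4 \cdot 18 \cdot 5 \left(-3\right) = 8 \cdot 18 \left(-15\right) = 144 \left(-15\right) = -2160$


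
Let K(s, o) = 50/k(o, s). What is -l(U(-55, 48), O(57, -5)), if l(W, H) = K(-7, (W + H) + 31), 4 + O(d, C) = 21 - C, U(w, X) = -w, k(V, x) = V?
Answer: -25/54 ≈ -0.46296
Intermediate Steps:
K(s, o) = 50/o
O(d, C) = 17 - C (O(d, C) = -4 + (21 - C) = 17 - C)
l(W, H) = 50/(31 + H + W) (l(W, H) = 50/((W + H) + 31) = 50/((H + W) + 31) = 50/(31 + H + W))
-l(U(-55, 48), O(57, -5)) = -50/(31 + (17 - 1*(-5)) - 1*(-55)) = -50/(31 + (17 + 5) + 55) = -50/(31 + 22 + 55) = -50/108 = -1*25/54 = -25/54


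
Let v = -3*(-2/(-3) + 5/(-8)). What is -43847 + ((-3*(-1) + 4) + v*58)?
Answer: -175389/4 ≈ -43847.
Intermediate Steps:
v = -⅛ (v = -3*(-2*(-⅓) + 5*(-⅛)) = -3*(⅔ - 5/8) = -3*1/24 = -⅛ ≈ -0.12500)
-43847 + ((-3*(-1) + 4) + v*58) = -43847 + ((-3*(-1) + 4) - ⅛*58) = -43847 + ((3 + 4) - 29/4) = -43847 + (7 - 29/4) = -43847 - ¼ = -175389/4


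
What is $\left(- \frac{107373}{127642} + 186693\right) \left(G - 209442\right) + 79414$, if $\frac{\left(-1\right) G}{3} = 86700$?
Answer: $- \frac{5594531641812049}{63821} \approx -8.766 \cdot 10^{10}$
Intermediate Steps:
$G = -260100$ ($G = \left(-3\right) 86700 = -260100$)
$\left(- \frac{107373}{127642} + 186693\right) \left(G - 209442\right) + 79414 = \left(- \frac{107373}{127642} + 186693\right) \left(-260100 - 209442\right) + 79414 = \left(\left(-107373\right) \frac{1}{127642} + 186693\right) \left(-469542\right) + 79414 = \left(- \frac{107373}{127642} + 186693\right) \left(-469542\right) + 79414 = \frac{23829760533}{127642} \left(-469542\right) + 79414 = - \frac{5594536710092943}{63821} + 79414 = - \frac{5594531641812049}{63821}$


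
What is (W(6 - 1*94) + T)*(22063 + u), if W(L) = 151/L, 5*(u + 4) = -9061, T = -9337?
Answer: -41597404919/220 ≈ -1.8908e+8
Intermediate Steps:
u = -9081/5 (u = -4 + (⅕)*(-9061) = -4 - 9061/5 = -9081/5 ≈ -1816.2)
(W(6 - 1*94) + T)*(22063 + u) = (151/(6 - 1*94) - 9337)*(22063 - 9081/5) = (151/(6 - 94) - 9337)*(101234/5) = (151/(-88) - 9337)*(101234/5) = (151*(-1/88) - 9337)*(101234/5) = (-151/88 - 9337)*(101234/5) = -821807/88*101234/5 = -41597404919/220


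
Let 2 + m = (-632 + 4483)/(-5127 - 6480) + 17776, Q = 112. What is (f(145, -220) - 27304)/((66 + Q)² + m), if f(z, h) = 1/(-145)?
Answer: -45953053167/83237997475 ≈ -0.55207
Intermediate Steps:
f(z, h) = -1/145
m = 206298967/11607 (m = -2 + ((-632 + 4483)/(-5127 - 6480) + 17776) = -2 + (3851/(-11607) + 17776) = -2 + (3851*(-1/11607) + 17776) = -2 + (-3851/11607 + 17776) = -2 + 206322181/11607 = 206298967/11607 ≈ 17774.)
(f(145, -220) - 27304)/((66 + Q)² + m) = (-1/145 - 27304)/((66 + 112)² + 206298967/11607) = -3959081/(145*(178² + 206298967/11607)) = -3959081/(145*(31684 + 206298967/11607)) = -3959081/(145*574055155/11607) = -3959081/145*11607/574055155 = -45953053167/83237997475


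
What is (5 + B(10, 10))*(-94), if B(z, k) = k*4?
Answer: -4230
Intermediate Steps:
B(z, k) = 4*k
(5 + B(10, 10))*(-94) = (5 + 4*10)*(-94) = (5 + 40)*(-94) = 45*(-94) = -4230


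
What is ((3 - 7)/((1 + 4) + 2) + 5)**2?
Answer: 961/49 ≈ 19.612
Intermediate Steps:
((3 - 7)/((1 + 4) + 2) + 5)**2 = (-4/(5 + 2) + 5)**2 = (-4/7 + 5)**2 = (31/7)**2 = 961/49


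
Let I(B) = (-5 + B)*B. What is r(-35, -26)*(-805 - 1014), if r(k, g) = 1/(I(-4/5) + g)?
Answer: 45475/534 ≈ 85.159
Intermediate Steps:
I(B) = B*(-5 + B)
r(k, g) = 1/(116/25 + g) (r(k, g) = 1/((-4/5)*(-5 - 4/5) + g) = 1/((-4*⅕)*(-5 - 4*⅕) + g) = 1/(-4*(-5 - ⅘)/5 + g) = 1/(-⅘*(-29/5) + g) = 1/(116/25 + g))
r(-35, -26)*(-805 - 1014) = (25/(116 + 25*(-26)))*(-805 - 1014) = (25/(116 - 650))*(-1819) = (25/(-534))*(-1819) = (25*(-1/534))*(-1819) = -25/534*(-1819) = 45475/534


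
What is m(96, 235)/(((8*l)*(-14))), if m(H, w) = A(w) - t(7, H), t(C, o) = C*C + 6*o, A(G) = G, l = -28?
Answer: -195/1568 ≈ -0.12436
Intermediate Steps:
t(C, o) = C² + 6*o
m(H, w) = -49 + w - 6*H (m(H, w) = w - (7² + 6*H) = w - (49 + 6*H) = w + (-49 - 6*H) = -49 + w - 6*H)
m(96, 235)/(((8*l)*(-14))) = (-49 + 235 - 6*96)/(((8*(-28))*(-14))) = (-49 + 235 - 576)/((-224*(-14))) = -390/3136 = -390*1/3136 = -195/1568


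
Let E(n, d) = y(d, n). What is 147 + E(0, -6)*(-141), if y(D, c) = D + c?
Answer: 993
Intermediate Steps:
E(n, d) = d + n
147 + E(0, -6)*(-141) = 147 + (-6 + 0)*(-141) = 147 - 6*(-141) = 147 + 846 = 993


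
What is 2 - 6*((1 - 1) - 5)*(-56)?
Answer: -1678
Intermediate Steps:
2 - 6*((1 - 1) - 5)*(-56) = 2 - 6*(0 - 5)*(-56) = 2 - 6*(-5)*(-56) = 2 + 30*(-56) = 2 - 1680 = -1678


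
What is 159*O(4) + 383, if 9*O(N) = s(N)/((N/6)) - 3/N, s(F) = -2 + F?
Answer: 1691/4 ≈ 422.75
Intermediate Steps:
O(N) = -1/(3*N) + 2*(-2 + N)/(3*N) (O(N) = ((-2 + N)/((N/6)) - 3/N)/9 = ((-2 + N)*(6/N) - 3/N)/9 = (6*(-2 + N)/N - 3/N)/9 = (-3/N + 6*(-2 + N)/N)/9 = -1/(3*N) + 2*(-2 + N)/(3*N))
159*O(4) + 383 = 159*((1/3)*(-5 + 2*4)/4) + 383 = 159*((1/3)*(1/4)*(-5 + 8)) + 383 = 159*((1/3)*(1/4)*3) + 383 = 159*(1/4) + 383 = 159/4 + 383 = 1691/4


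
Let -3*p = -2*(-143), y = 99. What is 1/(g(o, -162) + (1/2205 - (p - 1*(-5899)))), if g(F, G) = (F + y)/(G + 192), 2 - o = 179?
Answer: -2205/12802817 ≈ -0.00017223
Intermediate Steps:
o = -177 (o = 2 - 1*179 = 2 - 179 = -177)
p = -286/3 (p = -(-2)*(-143)/3 = -1/3*286 = -286/3 ≈ -95.333)
g(F, G) = (99 + F)/(192 + G) (g(F, G) = (F + 99)/(G + 192) = (99 + F)/(192 + G))
1/(g(o, -162) + (1/2205 - (p - 1*(-5899)))) = 1/((99 - 177)/(192 - 162) + (1/2205 - (-286/3 - 1*(-5899)))) = 1/(-78/30 + (1/2205 - (-286/3 + 5899))) = 1/((1/30)*(-78) + (1/2205 - 1*17411/3)) = 1/(-13/5 + (1/2205 - 17411/3)) = 1/(-13/5 - 12797084/2205) = 1/(-12802817/2205) = -2205/12802817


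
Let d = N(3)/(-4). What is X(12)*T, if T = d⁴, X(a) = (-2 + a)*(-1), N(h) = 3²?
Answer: -32805/128 ≈ -256.29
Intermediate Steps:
N(h) = 9
X(a) = 2 - a
d = -9/4 (d = 9/(-4) = 9*(-¼) = -9/4 ≈ -2.2500)
T = 6561/256 (T = (-9/4)⁴ = 6561/256 ≈ 25.629)
X(12)*T = (2 - 1*12)*(6561/256) = (2 - 12)*(6561/256) = -10*6561/256 = -32805/128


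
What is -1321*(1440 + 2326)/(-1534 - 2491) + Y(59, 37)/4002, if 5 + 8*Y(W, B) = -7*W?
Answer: 494640583/400200 ≈ 1236.0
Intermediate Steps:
Y(W, B) = -5/8 - 7*W/8 (Y(W, B) = -5/8 + (-7*W)/8 = -5/8 - 7*W/8)
-1321*(1440 + 2326)/(-1534 - 2491) + Y(59, 37)/4002 = -1321*(1440 + 2326)/(-1534 - 2491) + (-5/8 - 7/8*59)/4002 = -1321/((-4025/3766)) + (-5/8 - 413/8)*(1/4002) = -1321/((-4025*1/3766)) - 209/4*1/4002 = -1321/(-575/538) - 209/16008 = -1321*(-538/575) - 209/16008 = 710698/575 - 209/16008 = 494640583/400200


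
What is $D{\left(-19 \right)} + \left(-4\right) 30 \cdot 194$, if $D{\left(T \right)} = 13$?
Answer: $-23267$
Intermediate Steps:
$D{\left(-19 \right)} + \left(-4\right) 30 \cdot 194 = 13 + \left(-4\right) 30 \cdot 194 = 13 - 23280 = -23267$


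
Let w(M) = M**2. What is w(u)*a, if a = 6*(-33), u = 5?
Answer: -4950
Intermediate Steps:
a = -198
w(u)*a = 5**2*(-198) = 25*(-198) = -4950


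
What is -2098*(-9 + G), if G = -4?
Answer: 27274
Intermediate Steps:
-2098*(-9 + G) = -2098*(-9 - 4) = -2098*(-13) = 27274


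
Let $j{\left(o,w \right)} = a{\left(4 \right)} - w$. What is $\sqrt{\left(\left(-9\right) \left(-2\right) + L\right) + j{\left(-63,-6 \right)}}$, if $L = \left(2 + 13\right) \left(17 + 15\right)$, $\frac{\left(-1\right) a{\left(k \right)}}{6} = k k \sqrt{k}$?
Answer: $2 \sqrt{78} \approx 17.664$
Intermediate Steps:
$a{\left(k \right)} = - 6 k^{\frac{5}{2}}$ ($a{\left(k \right)} = - 6 k k \sqrt{k} = - 6 k^{2} \sqrt{k} = - 6 k^{\frac{5}{2}}$)
$L = 480$ ($L = 15 \cdot 32 = 480$)
$j{\left(o,w \right)} = -192 - w$ ($j{\left(o,w \right)} = - 6 \cdot 4^{\frac{5}{2}} - w = \left(-6\right) 32 - w = -192 - w$)
$\sqrt{\left(\left(-9\right) \left(-2\right) + L\right) + j{\left(-63,-6 \right)}} = \sqrt{\left(\left(-9\right) \left(-2\right) + 480\right) - 186} = \sqrt{\left(18 + 480\right) + \left(-192 + 6\right)} = \sqrt{498 - 186} = \sqrt{312} = 2 \sqrt{78}$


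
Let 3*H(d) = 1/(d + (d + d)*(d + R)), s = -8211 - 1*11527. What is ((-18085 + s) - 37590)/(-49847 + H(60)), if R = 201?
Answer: 7099379820/4692596579 ≈ 1.5129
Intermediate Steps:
s = -19738 (s = -8211 - 11527 = -19738)
H(d) = 1/(3*(d + 2*d*(201 + d))) (H(d) = 1/(3*(d + (d + d)*(d + 201))) = 1/(3*(d + (2*d)*(201 + d))) = 1/(3*(d + 2*d*(201 + d))))
((-18085 + s) - 37590)/(-49847 + H(60)) = ((-18085 - 19738) - 37590)/(-49847 + (⅓)/(60*(403 + 2*60))) = (-37823 - 37590)/(-49847 + (⅓)*(1/60)/(403 + 120)) = -75413/(-49847 + (⅓)*(1/60)/523) = -75413/(-49847 + (⅓)*(1/60)*(1/523)) = -75413/(-49847 + 1/94140) = -75413/(-4692596579/94140) = -75413*(-94140/4692596579) = 7099379820/4692596579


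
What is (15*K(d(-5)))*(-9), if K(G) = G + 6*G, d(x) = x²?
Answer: -23625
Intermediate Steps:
K(G) = 7*G
(15*K(d(-5)))*(-9) = (15*(7*(-5)²))*(-9) = (15*(7*25))*(-9) = (15*175)*(-9) = 2625*(-9) = -23625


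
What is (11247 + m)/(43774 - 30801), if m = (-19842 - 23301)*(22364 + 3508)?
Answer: -1116184449/12973 ≈ -86039.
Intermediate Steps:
m = -1116195696 (m = -43143*25872 = -1116195696)
(11247 + m)/(43774 - 30801) = (11247 - 1116195696)/(43774 - 30801) = -1116184449/12973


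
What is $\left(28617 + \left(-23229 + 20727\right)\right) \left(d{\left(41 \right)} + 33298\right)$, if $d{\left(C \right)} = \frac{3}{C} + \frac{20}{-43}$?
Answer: $\frac{1533046681545}{1763} \approx 8.6957 \cdot 10^{8}$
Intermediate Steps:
$d{\left(C \right)} = - \frac{20}{43} + \frac{3}{C}$ ($d{\left(C \right)} = \frac{3}{C} + 20 \left(- \frac{1}{43}\right) = \frac{3}{C} - \frac{20}{43} = - \frac{20}{43} + \frac{3}{C}$)
$\left(28617 + \left(-23229 + 20727\right)\right) \left(d{\left(41 \right)} + 33298\right) = \left(28617 + \left(-23229 + 20727\right)\right) \left(\left(- \frac{20}{43} + \frac{3}{41}\right) + 33298\right) = \left(28617 - 2502\right) \left(\left(- \frac{20}{43} + 3 \cdot \frac{1}{41}\right) + 33298\right) = 26115 \left(\left(- \frac{20}{43} + \frac{3}{41}\right) + 33298\right) = 26115 \left(- \frac{691}{1763} + 33298\right) = 26115 \cdot \frac{58703683}{1763} = \frac{1533046681545}{1763}$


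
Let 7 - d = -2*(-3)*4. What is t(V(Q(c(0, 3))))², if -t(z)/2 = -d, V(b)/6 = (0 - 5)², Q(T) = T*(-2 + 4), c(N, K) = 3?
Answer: 1156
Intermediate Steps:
Q(T) = 2*T (Q(T) = T*2 = 2*T)
V(b) = 150 (V(b) = 6*(0 - 5)² = 6*(-5)² = 6*25 = 150)
d = -17 (d = 7 - (-2*(-3))*4 = 7 - 6*4 = 7 - 1*24 = 7 - 24 = -17)
t(z) = -34 (t(z) = -(-2)*(-17) = -2*17 = -34)
t(V(Q(c(0, 3))))² = (-34)² = 1156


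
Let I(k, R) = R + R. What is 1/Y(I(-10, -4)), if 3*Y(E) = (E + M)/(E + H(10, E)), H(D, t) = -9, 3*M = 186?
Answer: -17/18 ≈ -0.94444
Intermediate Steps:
M = 62 (M = (⅓)*186 = 62)
I(k, R) = 2*R
Y(E) = (62 + E)/(3*(-9 + E)) (Y(E) = ((E + 62)/(E - 9))/3 = ((62 + E)/(-9 + E))/3 = (62 + E)/(3*(-9 + E)))
1/Y(I(-10, -4)) = 1/((62 + 2*(-4))/(3*(-9 + 2*(-4)))) = 1/((62 - 8)/(3*(-9 - 8))) = 1/((⅓)*54/(-17)) = 1/((⅓)*(-1/17)*54) = 1/(-18/17) = -17/18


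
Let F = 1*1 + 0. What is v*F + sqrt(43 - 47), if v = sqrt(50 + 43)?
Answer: sqrt(93) + 2*I ≈ 9.6436 + 2.0*I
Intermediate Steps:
v = sqrt(93) ≈ 9.6436
F = 1 (F = 1 + 0 = 1)
v*F + sqrt(43 - 47) = sqrt(93)*1 + sqrt(43 - 47) = sqrt(93) + sqrt(-4) = sqrt(93) + 2*I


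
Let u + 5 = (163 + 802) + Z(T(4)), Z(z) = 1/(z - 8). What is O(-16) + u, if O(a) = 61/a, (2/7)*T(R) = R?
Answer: 45905/48 ≈ 956.35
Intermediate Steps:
T(R) = 7*R/2
Z(z) = 1/(-8 + z)
u = 5761/6 (u = -5 + ((163 + 802) + 1/(-8 + (7/2)*4)) = -5 + (965 + 1/(-8 + 14)) = -5 + (965 + 1/6) = -5 + 5791/6 = 5761/6 ≈ 960.17)
O(-16) + u = 61/(-16) + 5761/6 = 61*(-1/16) + 5761/6 = -61/16 + 5761/6 = 45905/48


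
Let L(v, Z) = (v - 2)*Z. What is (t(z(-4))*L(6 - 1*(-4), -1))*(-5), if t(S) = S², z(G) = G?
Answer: 640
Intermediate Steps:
L(v, Z) = Z*(-2 + v) (L(v, Z) = (-2 + v)*Z = Z*(-2 + v))
(t(z(-4))*L(6 - 1*(-4), -1))*(-5) = ((-4)²*(-(-2 + (6 - 1*(-4)))))*(-5) = (16*(-(-2 + (6 + 4))))*(-5) = (16*(-(-2 + 10)))*(-5) = (16*(-1*8))*(-5) = (16*(-8))*(-5) = -128*(-5) = 640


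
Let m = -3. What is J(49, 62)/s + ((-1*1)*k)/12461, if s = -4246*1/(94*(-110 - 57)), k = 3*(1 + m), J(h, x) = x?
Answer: 6064008856/26454703 ≈ 229.22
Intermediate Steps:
k = -6 (k = 3*(1 - 3) = 3*(-2) = -6)
s = 2123/7849 (s = -4246/((-167*94)) = -4246/(-15698) = -4246*(-1/15698) = 2123/7849 ≈ 0.27048)
J(49, 62)/s + ((-1*1)*k)/12461 = 62/(2123/7849) + (-1*1*(-6))/12461 = 62*(7849/2123) - 1*(-6)*(1/12461) = 486638/2123 + 6*(1/12461) = 486638/2123 + 6/12461 = 6064008856/26454703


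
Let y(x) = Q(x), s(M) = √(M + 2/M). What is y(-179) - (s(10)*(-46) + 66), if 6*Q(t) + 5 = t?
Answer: -290/3 + 46*√255/5 ≈ 50.246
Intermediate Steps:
Q(t) = -⅚ + t/6
y(x) = -⅚ + x/6
y(-179) - (s(10)*(-46) + 66) = (-⅚ + (⅙)*(-179)) - (√(10 + 2/10)*(-46) + 66) = (-⅚ - 179/6) - (√(10 + 2*(⅒))*(-46) + 66) = -92/3 - (√(10 + ⅕)*(-46) + 66) = -92/3 - (√(51/5)*(-46) + 66) = -92/3 - ((√255/5)*(-46) + 66) = -92/3 - (-46*√255/5 + 66) = -92/3 - (66 - 46*√255/5) = -92/3 + (-66 + 46*√255/5) = -290/3 + 46*√255/5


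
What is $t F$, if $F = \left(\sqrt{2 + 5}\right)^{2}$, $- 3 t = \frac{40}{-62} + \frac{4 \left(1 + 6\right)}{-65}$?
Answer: $\frac{15176}{6045} \approx 2.5105$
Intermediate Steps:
$t = \frac{2168}{6045}$ ($t = - \frac{\frac{40}{-62} + \frac{4 \left(1 + 6\right)}{-65}}{3} = - \frac{40 \left(- \frac{1}{62}\right) + 4 \cdot 7 \left(- \frac{1}{65}\right)}{3} = - \frac{- \frac{20}{31} + 28 \left(- \frac{1}{65}\right)}{3} = - \frac{- \frac{20}{31} - \frac{28}{65}}{3} = \left(- \frac{1}{3}\right) \left(- \frac{2168}{2015}\right) = \frac{2168}{6045} \approx 0.35864$)
$F = 7$ ($F = \left(\sqrt{7}\right)^{2} = 7$)
$t F = \frac{2168}{6045} \cdot 7 = \frac{15176}{6045}$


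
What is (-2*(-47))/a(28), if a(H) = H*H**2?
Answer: 47/10976 ≈ 0.0042821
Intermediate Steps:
a(H) = H**3
(-2*(-47))/a(28) = (-2*(-47))/(28**3) = 94/21952 = 94*(1/21952) = 47/10976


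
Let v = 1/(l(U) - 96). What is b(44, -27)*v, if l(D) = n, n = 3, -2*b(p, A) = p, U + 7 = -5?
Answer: 22/93 ≈ 0.23656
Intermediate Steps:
U = -12 (U = -7 - 5 = -12)
b(p, A) = -p/2
l(D) = 3
v = -1/93 (v = 1/(3 - 96) = 1/(-93) = -1/93 ≈ -0.010753)
b(44, -27)*v = -1/2*44*(-1/93) = -22*(-1/93) = 22/93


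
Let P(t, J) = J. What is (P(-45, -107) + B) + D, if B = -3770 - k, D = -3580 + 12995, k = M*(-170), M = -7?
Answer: 4348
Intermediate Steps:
k = 1190 (k = -7*(-170) = 1190)
D = 9415
B = -4960 (B = -3770 - 1*1190 = -3770 - 1190 = -4960)
(P(-45, -107) + B) + D = (-107 - 4960) + 9415 = -5067 + 9415 = 4348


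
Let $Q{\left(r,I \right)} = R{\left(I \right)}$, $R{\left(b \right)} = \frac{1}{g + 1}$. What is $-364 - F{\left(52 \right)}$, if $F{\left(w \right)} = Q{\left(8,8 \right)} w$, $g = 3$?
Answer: $-377$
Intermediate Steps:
$R{\left(b \right)} = \frac{1}{4}$ ($R{\left(b \right)} = \frac{1}{3 + 1} = \frac{1}{4}$)
$Q{\left(r,I \right)} = \frac{1}{4}$
$F{\left(w \right)} = \frac{w}{4}$
$-364 - F{\left(52 \right)} = -364 - \frac{1}{4} \cdot 52 = -364 - 13 = -377$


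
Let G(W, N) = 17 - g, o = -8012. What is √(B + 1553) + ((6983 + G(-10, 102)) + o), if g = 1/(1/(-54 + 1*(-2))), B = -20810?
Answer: -956 + 7*I*√393 ≈ -956.0 + 138.77*I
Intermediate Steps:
g = -56 (g = 1/(1/(-54 - 2)) = 1/(1/(-56)) = 1/(-1/56) = -56)
G(W, N) = 73 (G(W, N) = 17 - 1*(-56) = 17 + 56 = 73)
√(B + 1553) + ((6983 + G(-10, 102)) + o) = √(-20810 + 1553) + ((6983 + 73) - 8012) = √(-19257) + (7056 - 8012) = 7*I*√393 - 956 = -956 + 7*I*√393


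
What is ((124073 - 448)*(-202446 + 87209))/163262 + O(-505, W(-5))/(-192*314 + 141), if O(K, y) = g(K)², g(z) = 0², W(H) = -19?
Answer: -14246174125/163262 ≈ -87260.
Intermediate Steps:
g(z) = 0
O(K, y) = 0 (O(K, y) = 0² = 0)
((124073 - 448)*(-202446 + 87209))/163262 + O(-505, W(-5))/(-192*314 + 141) = ((124073 - 448)*(-202446 + 87209))/163262 + 0/(-192*314 + 141) = (123625*(-115237))*(1/163262) + 0/(-60288 + 141) = -14246174125*1/163262 + 0/(-60147) = -14246174125/163262 + 0*(-1/60147) = -14246174125/163262 + 0 = -14246174125/163262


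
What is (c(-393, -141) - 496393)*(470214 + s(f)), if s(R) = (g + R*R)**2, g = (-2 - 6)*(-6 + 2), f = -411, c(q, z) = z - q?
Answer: -14162635793493643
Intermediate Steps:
g = 32 (g = -8*(-4) = 32)
s(R) = (32 + R**2)**2 (s(R) = (32 + R*R)**2 = (32 + R**2)**2)
(c(-393, -141) - 496393)*(470214 + s(f)) = ((-141 - 1*(-393)) - 496393)*(470214 + (32 + (-411)**2)**2) = ((-141 + 393) - 496393)*(470214 + (32 + 168921)**2) = (252 - 496393)*(470214 + 168953**2) = -496141*(470214 + 28545116209) = -496141*28545586423 = -14162635793493643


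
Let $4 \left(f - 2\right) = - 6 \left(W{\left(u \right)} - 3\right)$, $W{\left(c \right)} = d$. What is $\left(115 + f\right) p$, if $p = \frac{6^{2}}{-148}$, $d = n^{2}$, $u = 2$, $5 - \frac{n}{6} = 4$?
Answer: $- \frac{1215}{74} \approx -16.419$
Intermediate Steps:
$n = 6$ ($n = 30 - 24 = 6$)
$d = 36$ ($d = 6^{2} = 36$)
$W{\left(c \right)} = 36$
$p = - \frac{9}{37}$ ($p = 36 \left(- \frac{1}{148}\right) = - \frac{9}{37} \approx -0.24324$)
$f = - \frac{95}{2}$ ($f = 2 + \frac{\left(-6\right) \left(36 - 3\right)}{4} = 2 + \frac{\left(-6\right) 33}{4} = 2 + \frac{1}{4} \left(-198\right) = 2 - \frac{99}{2} = - \frac{95}{2} \approx -47.5$)
$\left(115 + f\right) p = \left(115 - \frac{95}{2}\right) \left(- \frac{9}{37}\right) = \frac{135}{2} \left(- \frac{9}{37}\right) = - \frac{1215}{74}$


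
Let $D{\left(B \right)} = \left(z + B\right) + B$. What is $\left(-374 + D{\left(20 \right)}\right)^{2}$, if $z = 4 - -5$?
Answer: $105625$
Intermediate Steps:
$z = 9$ ($z = 4 + 5 = 9$)
$D{\left(B \right)} = 9 + 2 B$ ($D{\left(B \right)} = \left(9 + B\right) + B = 9 + 2 B$)
$\left(-374 + D{\left(20 \right)}\right)^{2} = \left(-374 + \left(9 + 2 \cdot 20\right)\right)^{2} = \left(-374 + \left(9 + 40\right)\right)^{2} = \left(-374 + 49\right)^{2} = \left(-325\right)^{2} = 105625$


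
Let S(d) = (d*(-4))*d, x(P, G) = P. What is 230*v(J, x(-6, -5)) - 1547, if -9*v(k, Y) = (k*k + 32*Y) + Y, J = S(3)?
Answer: -29607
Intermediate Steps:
S(d) = -4*d² (S(d) = (-4*d)*d = -4*d²)
J = -36 (J = -4*3² = -4*9 = -36)
v(k, Y) = -11*Y/3 - k²/9 (v(k, Y) = -((k*k + 32*Y) + Y)/9 = -((k² + 32*Y) + Y)/9 = -(k² + 33*Y)/9 = -11*Y/3 - k²/9)
230*v(J, x(-6, -5)) - 1547 = 230*(-11/3*(-6) - ⅑*(-36)²) - 1547 = 230*(22 - ⅑*1296) - 1547 = 230*(22 - 144) - 1547 = 230*(-122) - 1547 = -28060 - 1547 = -29607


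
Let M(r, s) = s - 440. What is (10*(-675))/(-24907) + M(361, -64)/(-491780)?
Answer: 833017032/3062191115 ≈ 0.27203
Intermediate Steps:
M(r, s) = -440 + s
(10*(-675))/(-24907) + M(361, -64)/(-491780) = (10*(-675))/(-24907) + (-440 - 64)/(-491780) = -6750*(-1/24907) - 504*(-1/491780) = 6750/24907 + 126/122945 = 833017032/3062191115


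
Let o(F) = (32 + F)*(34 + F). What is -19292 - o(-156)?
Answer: -34420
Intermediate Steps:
-19292 - o(-156) = -19292 - (1088 + (-156)² + 66*(-156)) = -19292 - (1088 + 24336 - 10296) = -19292 - 1*15128 = -19292 - 15128 = -34420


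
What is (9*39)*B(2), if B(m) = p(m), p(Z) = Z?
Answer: 702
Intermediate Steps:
B(m) = m
(9*39)*B(2) = (9*39)*2 = 351*2 = 702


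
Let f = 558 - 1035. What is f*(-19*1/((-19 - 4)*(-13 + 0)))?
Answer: 9063/299 ≈ 30.311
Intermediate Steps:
f = -477
f*(-19*1/((-19 - 4)*(-13 + 0))) = -(-9063)/((-13 + 0)*(-19 - 4)) = -(-9063)/((-13*(-23))) = -(-9063)/299 = -477*(-19/299) = 9063/299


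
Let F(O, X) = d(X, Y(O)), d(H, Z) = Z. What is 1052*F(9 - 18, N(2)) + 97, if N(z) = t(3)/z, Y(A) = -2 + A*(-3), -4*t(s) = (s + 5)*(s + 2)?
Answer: 26397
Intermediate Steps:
t(s) = -(2 + s)*(5 + s)/4 (t(s) = -(s + 5)*(s + 2)/4 = -(5 + s)*(2 + s)/4 = -(2 + s)*(5 + s)/4)
Y(A) = -2 - 3*A
N(z) = -10/z (N(z) = (-5/2 - 7/4*3 - ¼*3²)/z = (-5/2 - 21/4 - ¼*9)/z = (-5/2 - 21/4 - 9/4)/z = -10/z)
F(O, X) = -2 - 3*O
1052*F(9 - 18, N(2)) + 97 = 1052*(-2 - 3*(9 - 18)) + 97 = 1052*(-2 - 3*(-9)) + 97 = 1052*(-2 + 27) + 97 = 1052*25 + 97 = 26300 + 97 = 26397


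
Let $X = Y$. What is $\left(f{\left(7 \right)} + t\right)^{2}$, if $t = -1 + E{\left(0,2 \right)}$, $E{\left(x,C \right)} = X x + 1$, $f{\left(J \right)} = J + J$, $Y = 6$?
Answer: $196$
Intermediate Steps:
$X = 6$
$f{\left(J \right)} = 2 J$
$E{\left(x,C \right)} = 1 + 6 x$ ($E{\left(x,C \right)} = 6 x + 1 = 1 + 6 x$)
$t = 0$ ($t = -1 + \left(1 + 6 \cdot 0\right) = -1 + \left(1 + 0\right) = -1 + 1 = 0$)
$\left(f{\left(7 \right)} + t\right)^{2} = \left(2 \cdot 7 + 0\right)^{2} = \left(14 + 0\right)^{2} = 14^{2} = 196$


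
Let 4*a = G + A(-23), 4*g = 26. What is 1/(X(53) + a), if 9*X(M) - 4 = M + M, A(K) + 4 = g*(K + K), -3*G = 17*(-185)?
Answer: 9/1787 ≈ 0.0050364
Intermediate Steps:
g = 13/2 (g = (¼)*26 = 13/2 ≈ 6.5000)
G = 3145/3 (G = -17*(-185)/3 = -⅓*(-3145) = 3145/3 ≈ 1048.3)
A(K) = -4 + 13*K (A(K) = -4 + 13*(K + K)/2 = -4 + 13*(2*K)/2 = -4 + 13*K)
X(M) = 4/9 + 2*M/9 (X(M) = 4/9 + (M + M)/9 = 4/9 + (2*M)/9 = 4/9 + 2*M/9)
a = 559/3 (a = (3145/3 + (-4 + 13*(-23)))/4 = (3145/3 + (-4 - 299))/4 = (3145/3 - 303)/4 = (¼)*(2236/3) = 559/3 ≈ 186.33)
1/(X(53) + a) = 1/((4/9 + (2/9)*53) + 559/3) = 1/((4/9 + 106/9) + 559/3) = 1/(110/9 + 559/3) = 1/(1787/9) = 9/1787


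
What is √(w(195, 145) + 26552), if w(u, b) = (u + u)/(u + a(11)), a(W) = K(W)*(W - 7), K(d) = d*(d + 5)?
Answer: 11*√177352922/899 ≈ 162.95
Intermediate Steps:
K(d) = d*(5 + d)
a(W) = W*(-7 + W)*(5 + W) (a(W) = (W*(5 + W))*(W - 7) = (W*(5 + W))*(-7 + W) = W*(-7 + W)*(5 + W))
w(u, b) = 2*u/(704 + u) (w(u, b) = (u + u)/(u + 11*(-7 + 11)*(5 + 11)) = (2*u)/(u + 11*4*16) = (2*u)/(u + 704) = (2*u)/(704 + u) = 2*u/(704 + u))
√(w(195, 145) + 26552) = √(2*195/(704 + 195) + 26552) = √(2*195/899 + 26552) = √(2*195*(1/899) + 26552) = √(390/899 + 26552) = √(23870638/899) = 11*√177352922/899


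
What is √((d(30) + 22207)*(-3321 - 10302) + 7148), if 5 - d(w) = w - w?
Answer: 4*I*√18911683 ≈ 17395.0*I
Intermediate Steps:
d(w) = 5 (d(w) = 5 - (w - w) = 5 - 1*0 = 5 + 0 = 5)
√((d(30) + 22207)*(-3321 - 10302) + 7148) = √((5 + 22207)*(-3321 - 10302) + 7148) = √(22212*(-13623) + 7148) = √(-302594076 + 7148) = √(-302586928) = 4*I*√18911683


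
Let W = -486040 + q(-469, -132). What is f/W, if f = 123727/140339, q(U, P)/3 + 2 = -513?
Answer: -123727/68427191315 ≈ -1.8082e-6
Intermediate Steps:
q(U, P) = -1545 (q(U, P) = -6 + 3*(-513) = -6 - 1539 = -1545)
W = -487585 (W = -486040 - 1545 = -487585)
f = 123727/140339 (f = 123727*(1/140339) = 123727/140339 ≈ 0.88163)
f/W = (123727/140339)/(-487585) = (123727/140339)*(-1/487585) = -123727/68427191315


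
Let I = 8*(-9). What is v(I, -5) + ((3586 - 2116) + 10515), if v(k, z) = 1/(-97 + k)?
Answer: 2025464/169 ≈ 11985.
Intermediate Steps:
I = -72
v(I, -5) + ((3586 - 2116) + 10515) = 1/(-97 - 72) + ((3586 - 2116) + 10515) = 1/(-169) + (1470 + 10515) = -1/169 + 11985 = 2025464/169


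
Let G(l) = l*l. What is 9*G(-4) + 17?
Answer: 161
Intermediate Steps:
G(l) = l**2
9*G(-4) + 17 = 9*(-4)**2 + 17 = 9*16 + 17 = 144 + 17 = 161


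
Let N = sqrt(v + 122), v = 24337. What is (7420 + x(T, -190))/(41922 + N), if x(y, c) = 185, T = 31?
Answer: 21254454/117161975 - 507*sqrt(24459)/117161975 ≈ 0.18073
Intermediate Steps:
N = sqrt(24459) (N = sqrt(24337 + 122) = sqrt(24459) ≈ 156.39)
(7420 + x(T, -190))/(41922 + N) = (7420 + 185)/(41922 + sqrt(24459)) = 7605/(41922 + sqrt(24459))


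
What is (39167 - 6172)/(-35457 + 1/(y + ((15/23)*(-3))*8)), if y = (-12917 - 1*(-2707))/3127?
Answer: -44891347250/48241093271 ≈ -0.93056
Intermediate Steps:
y = -10210/3127 (y = (-12917 + 2707)*(1/3127) = -10210*1/3127 = -10210/3127 ≈ -3.2651)
(39167 - 6172)/(-35457 + 1/(y + ((15/23)*(-3))*8)) = (39167 - 6172)/(-35457 + 1/(-10210/3127 + ((15/23)*(-3))*8)) = 32995/(-35457 + 1/(-10210/3127 + ((15*(1/23))*(-3))*8)) = 32995/(-35457 + 1/(-10210/3127 + ((15/23)*(-3))*8)) = 32995/(-35457 + 1/(-10210/3127 - 45/23*8)) = 32995/(-35457 + 1/(-10210/3127 - 360/23)) = 32995/(-35457 + 1/(-1360550/71921)) = 32995/(-35457 - 71921/1360550) = 32995/(-48241093271/1360550) = 32995*(-1360550/48241093271) = -44891347250/48241093271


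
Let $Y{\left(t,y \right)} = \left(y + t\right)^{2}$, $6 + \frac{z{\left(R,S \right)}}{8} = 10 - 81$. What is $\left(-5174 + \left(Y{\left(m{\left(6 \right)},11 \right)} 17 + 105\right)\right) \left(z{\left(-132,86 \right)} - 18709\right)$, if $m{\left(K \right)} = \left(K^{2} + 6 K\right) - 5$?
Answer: $-1900787675$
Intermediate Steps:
$m{\left(K \right)} = -5 + K^{2} + 6 K$
$z{\left(R,S \right)} = -616$ ($z{\left(R,S \right)} = -48 + 8 \left(10 - 81\right) = -48 + 8 \left(-71\right) = -48 - 568 = -616$)
$Y{\left(t,y \right)} = \left(t + y\right)^{2}$
$\left(-5174 + \left(Y{\left(m{\left(6 \right)},11 \right)} 17 + 105\right)\right) \left(z{\left(-132,86 \right)} - 18709\right) = \left(-5174 + \left(\left(\left(-5 + 6^{2} + 6 \cdot 6\right) + 11\right)^{2} \cdot 17 + 105\right)\right) \left(-616 - 18709\right) = \left(-5174 + \left(\left(\left(-5 + 36 + 36\right) + 11\right)^{2} \cdot 17 + 105\right)\right) \left(-19325\right) = \left(-5174 + \left(\left(67 + 11\right)^{2} \cdot 17 + 105\right)\right) \left(-19325\right) = \left(-5174 + \left(78^{2} \cdot 17 + 105\right)\right) \left(-19325\right) = \left(-5174 + \left(6084 \cdot 17 + 105\right)\right) \left(-19325\right) = \left(-5174 + \left(103428 + 105\right)\right) \left(-19325\right) = \left(-5174 + 103533\right) \left(-19325\right) = 98359 \left(-19325\right) = -1900787675$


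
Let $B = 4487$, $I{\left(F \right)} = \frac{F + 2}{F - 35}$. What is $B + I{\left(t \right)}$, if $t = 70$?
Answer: $\frac{157117}{35} \approx 4489.1$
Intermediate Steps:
$I{\left(F \right)} = \frac{2 + F}{-35 + F}$
$B + I{\left(t \right)} = 4487 + \frac{2 + 70}{-35 + 70} = 4487 + \frac{1}{35} \cdot 72 = 4487 + \frac{72}{35} = \frac{157117}{35}$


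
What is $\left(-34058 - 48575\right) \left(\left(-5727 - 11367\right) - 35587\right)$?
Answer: $4353189073$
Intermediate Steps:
$\left(-34058 - 48575\right) \left(\left(-5727 - 11367\right) - 35587\right) = - 82633 \left(-17094 - 35587\right) = \left(-82633\right) \left(-52681\right) = 4353189073$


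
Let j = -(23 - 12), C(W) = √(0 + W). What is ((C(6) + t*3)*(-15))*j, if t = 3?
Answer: 1485 + 165*√6 ≈ 1889.2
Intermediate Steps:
C(W) = √W
j = -11 (j = -1*11 = -11)
((C(6) + t*3)*(-15))*j = ((√6 + 3*3)*(-15))*(-11) = ((√6 + 9)*(-15))*(-11) = ((9 + √6)*(-15))*(-11) = (-135 - 15*√6)*(-11) = 1485 + 165*√6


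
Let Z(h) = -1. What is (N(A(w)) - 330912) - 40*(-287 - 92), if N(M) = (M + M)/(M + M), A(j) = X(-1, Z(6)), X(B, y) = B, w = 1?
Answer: -315751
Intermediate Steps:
A(j) = -1
N(M) = 1 (N(M) = (2*M)/((2*M)) = (2*M)*(1/(2*M)) = 1)
(N(A(w)) - 330912) - 40*(-287 - 92) = (1 - 330912) - 40*(-287 - 92) = -330911 - 40*(-379) = -330911 + 15160 = -315751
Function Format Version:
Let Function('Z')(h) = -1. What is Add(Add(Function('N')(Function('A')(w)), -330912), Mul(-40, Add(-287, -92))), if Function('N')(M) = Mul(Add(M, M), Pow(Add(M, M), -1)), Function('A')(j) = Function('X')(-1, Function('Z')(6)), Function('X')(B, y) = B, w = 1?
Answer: -315751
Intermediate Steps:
Function('A')(j) = -1
Function('N')(M) = 1 (Function('N')(M) = Mul(Mul(2, M), Pow(Mul(2, M), -1)) = Mul(Mul(2, M), Mul(Rational(1, 2), Pow(M, -1))) = 1)
Add(Add(Function('N')(Function('A')(w)), -330912), Mul(-40, Add(-287, -92))) = Add(Add(1, -330912), Mul(-40, Add(-287, -92))) = Add(-330911, Mul(-40, -379)) = Add(-330911, 15160) = -315751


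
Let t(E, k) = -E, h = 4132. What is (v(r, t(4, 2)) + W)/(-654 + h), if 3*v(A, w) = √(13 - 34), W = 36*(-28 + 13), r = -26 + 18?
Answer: -270/1739 + I*√21/10434 ≈ -0.15526 + 0.0004392*I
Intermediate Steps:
r = -8
W = -540 (W = 36*(-15) = -540)
v(A, w) = I*√21/3 (v(A, w) = √(13 - 34)/3 = √(-21)/3 = (I*√21)/3 = I*√21/3)
(v(r, t(4, 2)) + W)/(-654 + h) = (I*√21/3 - 540)/(-654 + 4132) = (-540 + I*√21/3)/3478 = (-540 + I*√21/3)*(1/3478) = -270/1739 + I*√21/10434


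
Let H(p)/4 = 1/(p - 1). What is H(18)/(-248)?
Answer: -1/1054 ≈ -0.00094877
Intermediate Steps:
H(p) = 4/(-1 + p) (H(p) = 4/(p - 1) = 4/(-1 + p))
H(18)/(-248) = (4/(-1 + 18))/(-248) = (4/17)*(-1/248) = -1/1054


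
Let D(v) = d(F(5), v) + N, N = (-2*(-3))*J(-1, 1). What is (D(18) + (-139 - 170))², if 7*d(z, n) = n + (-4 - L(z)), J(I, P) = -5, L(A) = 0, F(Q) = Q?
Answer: 113569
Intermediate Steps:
d(z, n) = -4/7 + n/7 (d(z, n) = (n + (-4 - 1*0))/7 = (n + (-4 + 0))/7 = (n - 4)/7 = (-4 + n)/7 = -4/7 + n/7)
N = -30 (N = -2*(-3)*(-5) = 6*(-5) = -30)
D(v) = -214/7 + v/7 (D(v) = (-4/7 + v/7) - 30 = -214/7 + v/7)
(D(18) + (-139 - 170))² = ((-214/7 + (⅐)*18) + (-139 - 170))² = ((-214/7 + 18/7) - 309)² = (-28 - 309)² = (-337)² = 113569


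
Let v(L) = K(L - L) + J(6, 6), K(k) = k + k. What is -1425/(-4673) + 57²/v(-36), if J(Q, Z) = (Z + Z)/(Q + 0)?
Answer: 15185427/9346 ≈ 1624.8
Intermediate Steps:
K(k) = 2*k
J(Q, Z) = 2*Z/Q (J(Q, Z) = (2*Z)/Q = 2*Z/Q)
v(L) = 2 (v(L) = 2*(L - L) + 2*6/6 = 2*0 + 2*6*(⅙) = 0 + 2 = 2)
-1425/(-4673) + 57²/v(-36) = -1425/(-4673) + 57²/2 = -1425*(-1/4673) + 3249*(½) = 1425/4673 + 3249/2 = 15185427/9346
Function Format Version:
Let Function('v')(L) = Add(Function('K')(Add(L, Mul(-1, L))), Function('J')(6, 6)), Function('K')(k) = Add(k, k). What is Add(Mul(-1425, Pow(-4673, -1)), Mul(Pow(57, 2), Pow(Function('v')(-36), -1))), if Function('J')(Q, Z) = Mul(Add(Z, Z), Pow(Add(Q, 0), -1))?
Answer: Rational(15185427, 9346) ≈ 1624.8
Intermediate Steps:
Function('K')(k) = Mul(2, k)
Function('J')(Q, Z) = Mul(2, Z, Pow(Q, -1)) (Function('J')(Q, Z) = Mul(Mul(2, Z), Pow(Q, -1)) = Mul(2, Z, Pow(Q, -1)))
Function('v')(L) = 2 (Function('v')(L) = Add(Mul(2, Add(L, Mul(-1, L))), Mul(2, 6, Pow(6, -1))) = Add(Mul(2, 0), Mul(2, 6, Rational(1, 6))) = Add(0, 2) = 2)
Add(Mul(-1425, Pow(-4673, -1)), Mul(Pow(57, 2), Pow(Function('v')(-36), -1))) = Add(Mul(-1425, Pow(-4673, -1)), Mul(Pow(57, 2), Pow(2, -1))) = Add(Mul(-1425, Rational(-1, 4673)), Mul(3249, Rational(1, 2))) = Add(Rational(1425, 4673), Rational(3249, 2)) = Rational(15185427, 9346)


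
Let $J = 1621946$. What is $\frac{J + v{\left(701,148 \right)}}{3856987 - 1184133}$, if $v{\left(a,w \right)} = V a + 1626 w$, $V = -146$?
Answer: $\frac{880124}{1336427} \approx 0.65856$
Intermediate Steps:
$v{\left(a,w \right)} = - 146 a + 1626 w$
$\frac{J + v{\left(701,148 \right)}}{3856987 - 1184133} = \frac{1621946 + \left(\left(-146\right) 701 + 1626 \cdot 148\right)}{3856987 - 1184133} = \frac{1621946 + \left(-102346 + 240648\right)}{3856987 - 1184133} = \frac{1621946 + 138302}{2672854} = 1760248 \cdot \frac{1}{2672854} = \frac{880124}{1336427}$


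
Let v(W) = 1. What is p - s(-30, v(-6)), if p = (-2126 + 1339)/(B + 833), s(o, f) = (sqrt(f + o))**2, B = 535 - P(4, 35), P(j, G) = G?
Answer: 37870/1333 ≈ 28.410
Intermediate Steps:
B = 500 (B = 535 - 1*35 = 535 - 35 = 500)
s(o, f) = f + o
p = -787/1333 (p = (-2126 + 1339)/(500 + 833) = -787/1333 ≈ -0.59040)
p - s(-30, v(-6)) = -787/1333 - (1 - 30) = -787/1333 - 1*(-29) = -787/1333 + 29 = 37870/1333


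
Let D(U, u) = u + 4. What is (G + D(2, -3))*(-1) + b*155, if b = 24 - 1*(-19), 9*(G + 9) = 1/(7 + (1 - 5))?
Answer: 180170/27 ≈ 6673.0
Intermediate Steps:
D(U, u) = 4 + u
G = -242/27 (G = -9 + 1/(9*(7 + (1 - 5))) = -9 + 1/(9*(7 - 4)) = -9 + (1/9)/3 = -9 + (1/9)*(1/3) = -9 + 1/27 = -242/27 ≈ -8.9630)
b = 43 (b = 24 + 19 = 43)
(G + D(2, -3))*(-1) + b*155 = (-242/27 + (4 - 3))*(-1) + 43*155 = (-242/27 + 1)*(-1) + 6665 = -215/27*(-1) + 6665 = 215/27 + 6665 = 180170/27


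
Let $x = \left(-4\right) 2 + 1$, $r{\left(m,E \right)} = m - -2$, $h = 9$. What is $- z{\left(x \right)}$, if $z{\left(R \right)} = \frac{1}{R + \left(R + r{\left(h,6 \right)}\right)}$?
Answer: $\frac{1}{3} \approx 0.33333$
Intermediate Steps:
$r{\left(m,E \right)} = 2 + m$ ($r{\left(m,E \right)} = m + 2 = 2 + m$)
$x = -7$ ($x = -8 + 1 = -7$)
$z{\left(R \right)} = \frac{1}{11 + 2 R}$ ($z{\left(R \right)} = \frac{1}{R + \left(R + \left(2 + 9\right)\right)} = \frac{1}{R + \left(R + 11\right)} = \frac{1}{R + \left(11 + R\right)} = \frac{1}{11 + 2 R}$)
$- z{\left(x \right)} = - \frac{1}{11 + 2 \left(-7\right)} = - \frac{1}{11 - 14} = - \frac{1}{-3} = \left(-1\right) \left(- \frac{1}{3}\right) = \frac{1}{3}$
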